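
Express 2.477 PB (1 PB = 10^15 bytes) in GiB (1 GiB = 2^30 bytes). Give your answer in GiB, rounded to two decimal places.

2,306,886.02 GiB

2.477 PB = 2.477 × 10^15 bytes = 2,477,000,000,000,000 bytes
1 GiB = 1,073,741,824 bytes
2,477,000,000,000,000 / 1,073,741,824 = 2,306,886.02 GiB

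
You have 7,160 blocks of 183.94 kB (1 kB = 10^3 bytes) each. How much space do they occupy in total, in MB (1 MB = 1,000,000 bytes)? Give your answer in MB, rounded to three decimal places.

Total = 7,160 × 183.94 kB = 1317010.4 kB
= 1317010.4 × 1,000 bytes = 1,317,010,400 bytes
1 MB = 1,000,000 bytes
1,317,010,400 / 1,000,000 = 1,317.010 MB

1,317.010 MB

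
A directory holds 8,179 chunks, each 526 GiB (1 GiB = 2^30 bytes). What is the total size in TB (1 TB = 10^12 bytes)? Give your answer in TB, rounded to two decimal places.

4,619.40 TB

Total = 8,179 × 526 GiB = 4,302,154 GiB
= 4,302,154 × 1,073,741,824 bytes = 4,619,402,683,088,896 bytes
1 TB = 1,000,000,000,000 bytes
4,619,402,683,088,896 / 1,000,000,000,000 = 4,619.40 TB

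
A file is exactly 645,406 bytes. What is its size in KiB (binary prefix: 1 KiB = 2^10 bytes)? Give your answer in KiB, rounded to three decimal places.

645,406 bytes given.
1 KiB = 2^10 bytes = 1,024 bytes
645,406 / 1,024 = 630.279 KiB

630.279 KiB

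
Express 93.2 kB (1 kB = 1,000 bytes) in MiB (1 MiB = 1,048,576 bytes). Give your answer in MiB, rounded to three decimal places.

93.2 kB × 1,000 bytes/kB = 93,200 bytes
1 MiB = 1,048,576 bytes
93,200 / 1,048,576 = 0.089 MiB

0.089 MiB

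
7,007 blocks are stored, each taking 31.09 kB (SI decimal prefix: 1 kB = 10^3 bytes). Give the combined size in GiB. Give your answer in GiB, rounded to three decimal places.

Total = 7,007 × 31.09 kB = 217847.63 kB
= 217847.63 × 1,000 bytes = 217,847,630 bytes
1 GiB = 1,073,741,824 bytes
217,847,630 / 1,073,741,824 = 0.203 GiB

0.203 GiB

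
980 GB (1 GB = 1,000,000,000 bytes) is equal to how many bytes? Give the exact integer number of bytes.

980,000,000,000 bytes

980 × 1,000,000,000 = 980,000,000,000 bytes  (1 GB = 10^9 bytes)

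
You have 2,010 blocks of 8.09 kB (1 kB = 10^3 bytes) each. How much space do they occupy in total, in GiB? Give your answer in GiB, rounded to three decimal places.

0.015 GiB

Total = 2,010 × 8.09 kB = 16260.9 kB
= 16260.9 × 1,000 bytes = 16,260,900 bytes
1 GiB = 1,073,741,824 bytes
16,260,900 / 1,073,741,824 = 0.015 GiB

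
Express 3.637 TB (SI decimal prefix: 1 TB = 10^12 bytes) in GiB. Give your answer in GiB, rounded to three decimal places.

3.637 TB = 3.637 × 10^12 bytes = 3,637,000,000,000 bytes
1 GiB = 2^30 bytes = 1,073,741,824 bytes
3,637,000,000,000 / 1,073,741,824 = 3,387.220 GiB

3,387.220 GiB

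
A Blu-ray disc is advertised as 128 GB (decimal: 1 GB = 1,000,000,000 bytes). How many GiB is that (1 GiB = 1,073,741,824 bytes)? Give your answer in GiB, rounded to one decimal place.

119.2 GiB

128 GB × 1,000,000,000 bytes/GB = 128,000,000,000 bytes
1 GiB = 1,073,741,824 bytes
128,000,000,000 / 1,073,741,824 = 119.2 GiB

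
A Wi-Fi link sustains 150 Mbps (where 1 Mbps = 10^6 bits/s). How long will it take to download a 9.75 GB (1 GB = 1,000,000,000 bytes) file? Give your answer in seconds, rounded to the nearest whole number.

9.75 GB = 9,750,000,000 bytes = 78,000,000,000 bits
150 Mbps = 150,000,000 bits/s
time = 78,000,000,000 / 150,000,000 = 520 s

520 seconds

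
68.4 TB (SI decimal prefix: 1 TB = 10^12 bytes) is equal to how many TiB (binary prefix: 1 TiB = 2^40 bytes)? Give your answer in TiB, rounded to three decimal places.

68.4 TB = 68.4 × 10^12 bytes = 68,400,000,000,000 bytes
1 TiB = 2^40 bytes = 1,099,511,627,776 bytes
68,400,000,000,000 / 1,099,511,627,776 = 62.209 TiB

62.209 TiB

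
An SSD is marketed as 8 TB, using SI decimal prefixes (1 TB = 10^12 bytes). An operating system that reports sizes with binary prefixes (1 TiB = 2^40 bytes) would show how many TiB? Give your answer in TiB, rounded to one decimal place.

7.3 TiB

8 TB × 1,000,000,000,000 bytes/TB = 8,000,000,000,000 bytes
1 TiB = 2^40 bytes = 1,099,511,627,776 bytes
8,000,000,000,000 / 1,099,511,627,776 = 7.3 TiB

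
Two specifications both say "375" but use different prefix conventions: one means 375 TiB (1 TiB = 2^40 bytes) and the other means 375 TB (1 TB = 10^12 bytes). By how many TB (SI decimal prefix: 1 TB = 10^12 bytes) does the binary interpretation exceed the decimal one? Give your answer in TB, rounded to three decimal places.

375 TiB = 375 × 1,099,511,627,776 = 412,316,860,416,000 bytes
375 TB = 375 × 1,000,000,000,000 = 375,000,000,000,000 bytes
difference = 37,316,860,416,000 bytes
37,316,860,416,000 / 1,000,000,000,000 = 37.317 TB

37.317 TB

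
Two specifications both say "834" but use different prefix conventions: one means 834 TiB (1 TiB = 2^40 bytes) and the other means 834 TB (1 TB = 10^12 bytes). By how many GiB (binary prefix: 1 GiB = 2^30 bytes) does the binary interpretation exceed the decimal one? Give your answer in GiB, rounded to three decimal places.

77,292.973 GiB

834 TiB = 834 × 1,099,511,627,776 = 916,992,697,565,184 bytes
834 TB = 834 × 1,000,000,000,000 = 834,000,000,000,000 bytes
difference = 82,992,697,565,184 bytes
82,992,697,565,184 / 1,073,741,824 = 77,292.973 GiB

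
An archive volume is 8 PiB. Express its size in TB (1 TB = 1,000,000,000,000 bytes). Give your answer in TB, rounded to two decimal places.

9,007.20 TB

8 PiB × 1,125,899,906,842,624 bytes/PiB = 9,007,199,254,740,992 bytes
1 TB = 10^12 bytes = 1,000,000,000,000 bytes
9,007,199,254,740,992 / 1,000,000,000,000 = 9,007.20 TB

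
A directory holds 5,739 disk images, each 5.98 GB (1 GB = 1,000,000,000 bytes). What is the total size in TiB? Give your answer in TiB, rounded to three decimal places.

Total = 5,739 × 5.98 GB = 34319.22 GB
= 34319.22 × 1,000,000,000 bytes = 34,319,220,000,000 bytes
1 TiB = 1,099,511,627,776 bytes
34,319,220,000,000 / 1,099,511,627,776 = 31.213 TiB

31.213 TiB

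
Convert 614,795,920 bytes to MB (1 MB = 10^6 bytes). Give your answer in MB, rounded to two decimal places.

614.80 MB

614,795,920 bytes given.
1 MB = 10^6 bytes = 1,000,000 bytes
614,795,920 / 1,000,000 = 614.80 MB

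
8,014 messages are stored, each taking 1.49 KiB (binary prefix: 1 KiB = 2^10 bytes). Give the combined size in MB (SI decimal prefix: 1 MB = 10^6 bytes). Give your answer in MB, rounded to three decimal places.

Total = 8,014 × 1.49 KiB = 11940.86 KiB
= 11940.86 × 1,024 bytes = 12,227,440.64 bytes
1 MB = 1,000,000 bytes
12,227,440.64 / 1,000,000 = 12.227 MB

12.227 MB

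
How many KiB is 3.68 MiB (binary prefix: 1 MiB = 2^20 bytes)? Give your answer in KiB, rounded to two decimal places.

3,768.32 KiB

3.68 MiB = 3.68 × 2^20 bytes = 3,858,759.68 bytes
1 KiB = 1,024 bytes
3,858,759.68 / 1,024 = 3,768.32 KiB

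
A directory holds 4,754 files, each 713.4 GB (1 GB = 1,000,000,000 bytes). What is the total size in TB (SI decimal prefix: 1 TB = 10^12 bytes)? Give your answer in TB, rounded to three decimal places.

Total = 4,754 × 713.4 GB = 3391503.6 GB
= 3391503.6 × 1,000,000,000 bytes = 3,391,503,600,000,000 bytes
1 TB = 1,000,000,000,000 bytes
3,391,503,600,000,000 / 1,000,000,000,000 = 3,391.504 TB

3,391.504 TB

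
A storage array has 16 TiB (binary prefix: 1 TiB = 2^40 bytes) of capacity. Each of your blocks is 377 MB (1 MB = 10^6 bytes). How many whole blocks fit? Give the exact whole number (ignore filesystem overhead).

Capacity: 16 TiB = 17,592,186,044,416 bytes
Per item: 377 MB = 377,000,000 bytes
⌊17,592,186,044,416 / 377,000,000⌋ = 46,663

46,663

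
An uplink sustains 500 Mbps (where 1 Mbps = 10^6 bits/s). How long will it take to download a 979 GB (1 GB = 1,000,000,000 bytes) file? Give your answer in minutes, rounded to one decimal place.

261.1 minutes

979 GB = 979,000,000,000 bytes = 7,832,000,000,000 bits
500 Mbps = 500,000,000 bits/s
time = 7,832,000,000,000 / 500,000,000 = 15,664.00 s
15,664.00 s / 60 = 261.1 minutes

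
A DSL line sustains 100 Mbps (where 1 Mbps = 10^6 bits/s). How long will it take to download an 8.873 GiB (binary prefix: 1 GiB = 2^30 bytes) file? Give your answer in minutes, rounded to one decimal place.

12.7 minutes

8.873 GiB = 9,527,311,204.352 bytes = 76,218,489,634.816 bits
100 Mbps = 100,000,000 bits/s
time = 76,218,489,634.816 / 100,000,000 = 762.18 s
762.18 s / 60 = 12.7 minutes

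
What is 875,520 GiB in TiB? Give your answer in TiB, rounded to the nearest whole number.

875,520 GiB = 875,520 × 2^30 bytes = 940,082,441,748,480 bytes
1 TiB = 1,099,511,627,776 bytes
940,082,441,748,480 / 1,099,511,627,776 = 855 TiB

855 TiB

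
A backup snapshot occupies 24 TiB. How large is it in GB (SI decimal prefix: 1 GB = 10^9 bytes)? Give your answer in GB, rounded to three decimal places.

24 TiB × 1,099,511,627,776 bytes/TiB = 26,388,279,066,624 bytes
1 GB = 1,000,000,000 bytes
26,388,279,066,624 / 1,000,000,000 = 26,388.279 GB

26,388.279 GB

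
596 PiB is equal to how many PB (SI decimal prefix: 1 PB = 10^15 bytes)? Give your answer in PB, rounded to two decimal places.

596 PiB = 596 × 2^50 bytes = 671,036,344,478,203,904 bytes
1 PB = 1,000,000,000,000,000 bytes
671,036,344,478,203,904 / 1,000,000,000,000,000 = 671.04 PB

671.04 PB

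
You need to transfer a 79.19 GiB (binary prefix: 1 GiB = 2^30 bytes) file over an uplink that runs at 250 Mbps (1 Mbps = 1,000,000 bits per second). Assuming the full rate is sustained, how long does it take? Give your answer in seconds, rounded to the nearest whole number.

79.19 GiB = 85,029,615,042.56 bytes = 680,236,920,340.48 bits
250 Mbps = 250,000,000 bits/s
time = 680,236,920,340.48 / 250,000,000 = 2,721 s

2,721 seconds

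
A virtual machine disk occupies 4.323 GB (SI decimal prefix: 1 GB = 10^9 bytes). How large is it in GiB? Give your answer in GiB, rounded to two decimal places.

4.03 GiB

4.323 GB = 4.323 × 10^9 bytes = 4,323,000,000 bytes
1 GiB = 2^30 bytes = 1,073,741,824 bytes
4,323,000,000 / 1,073,741,824 = 4.03 GiB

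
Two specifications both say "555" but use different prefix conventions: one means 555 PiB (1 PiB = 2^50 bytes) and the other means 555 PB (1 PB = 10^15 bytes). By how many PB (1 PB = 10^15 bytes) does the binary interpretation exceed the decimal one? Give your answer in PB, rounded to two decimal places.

555 PiB = 555 × 1,125,899,906,842,624 = 624,874,448,297,656,320 bytes
555 PB = 555 × 1,000,000,000,000,000 = 555,000,000,000,000,000 bytes
difference = 69,874,448,297,656,320 bytes
69,874,448,297,656,320 / 1,000,000,000,000,000 = 69.87 PB

69.87 PB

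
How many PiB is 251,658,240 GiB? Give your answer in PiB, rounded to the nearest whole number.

240 PiB

251,658,240 GiB = 251,658,240 × 2^30 bytes = 270,215,977,642,229,760 bytes
1 PiB = 2^50 bytes = 1,125,899,906,842,624 bytes
270,215,977,642,229,760 / 1,125,899,906,842,624 = 240 PiB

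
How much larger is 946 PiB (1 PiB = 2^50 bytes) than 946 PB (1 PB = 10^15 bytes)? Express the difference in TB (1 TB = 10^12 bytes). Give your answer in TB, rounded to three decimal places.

119,101.312 TB

946 PiB = 946 × 1,125,899,906,842,624 = 1,065,101,311,873,122,304 bytes
946 PB = 946 × 1,000,000,000,000,000 = 946,000,000,000,000,000 bytes
difference = 119,101,311,873,122,304 bytes
119,101,311,873,122,304 / 1,000,000,000,000 = 119,101.312 TB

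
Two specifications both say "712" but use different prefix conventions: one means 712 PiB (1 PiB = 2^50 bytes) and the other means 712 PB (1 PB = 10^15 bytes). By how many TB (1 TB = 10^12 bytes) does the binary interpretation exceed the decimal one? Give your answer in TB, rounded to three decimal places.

89,640.734 TB

712 PiB = 712 × 1,125,899,906,842,624 = 801,640,733,671,948,288 bytes
712 PB = 712 × 1,000,000,000,000,000 = 712,000,000,000,000,000 bytes
difference = 89,640,733,671,948,288 bytes
89,640,733,671,948,288 / 1,000,000,000,000 = 89,640.734 TB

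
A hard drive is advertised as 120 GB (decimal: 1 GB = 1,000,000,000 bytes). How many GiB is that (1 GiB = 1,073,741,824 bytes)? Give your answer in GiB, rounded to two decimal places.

120 GB = 120 × 10^9 bytes = 120,000,000,000 bytes
1 GiB = 2^30 bytes = 1,073,741,824 bytes
120,000,000,000 / 1,073,741,824 = 111.76 GiB

111.76 GiB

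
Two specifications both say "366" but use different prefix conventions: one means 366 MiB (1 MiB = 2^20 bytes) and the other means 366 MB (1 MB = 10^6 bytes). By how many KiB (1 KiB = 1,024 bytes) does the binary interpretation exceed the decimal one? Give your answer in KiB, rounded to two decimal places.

366 MiB = 366 × 1,048,576 = 383,778,816 bytes
366 MB = 366 × 1,000,000 = 366,000,000 bytes
difference = 17,778,816 bytes
17,778,816 / 1,024 = 17,362.13 KiB

17,362.13 KiB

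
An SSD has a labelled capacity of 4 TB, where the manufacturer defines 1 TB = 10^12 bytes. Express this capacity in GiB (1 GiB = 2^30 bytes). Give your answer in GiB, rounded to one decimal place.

4 TB × 1,000,000,000,000 bytes/TB = 4,000,000,000,000 bytes
1 GiB = 2^30 bytes = 1,073,741,824 bytes
4,000,000,000,000 / 1,073,741,824 = 3,725.3 GiB

3,725.3 GiB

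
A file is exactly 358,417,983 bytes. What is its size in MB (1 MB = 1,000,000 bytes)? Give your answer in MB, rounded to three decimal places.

358,417,983 bytes given.
1 MB = 10^6 bytes = 1,000,000 bytes
358,417,983 / 1,000,000 = 358.418 MB

358.418 MB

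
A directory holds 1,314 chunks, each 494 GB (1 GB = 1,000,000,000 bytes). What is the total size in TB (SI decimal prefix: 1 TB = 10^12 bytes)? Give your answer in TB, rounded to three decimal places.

649.116 TB

Total = 1,314 × 494 GB = 649,116 GB
= 649,116 × 1,000,000,000 bytes = 649,116,000,000,000 bytes
1 TB = 1,000,000,000,000 bytes
649,116,000,000,000 / 1,000,000,000,000 = 649.116 TB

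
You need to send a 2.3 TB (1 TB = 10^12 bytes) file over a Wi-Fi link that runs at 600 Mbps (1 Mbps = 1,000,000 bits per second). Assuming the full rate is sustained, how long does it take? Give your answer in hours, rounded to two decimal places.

2.3 TB = 2,300,000,000,000 bytes = 18,400,000,000,000 bits
600 Mbps = 600,000,000 bits/s
time = 18,400,000,000,000 / 600,000,000 = 30,666.6667 s
30,666.6667 s / 3600 = 8.52 hours

8.52 hours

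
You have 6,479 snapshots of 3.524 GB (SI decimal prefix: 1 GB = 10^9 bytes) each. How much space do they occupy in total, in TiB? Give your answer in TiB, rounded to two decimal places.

20.77 TiB

Total = 6,479 × 3.524 GB = 22831.996 GB
= 22831.996 × 1,000,000,000 bytes = 22,831,996,000,000 bytes
1 TiB = 1,099,511,627,776 bytes
22,831,996,000,000 / 1,099,511,627,776 = 20.77 TiB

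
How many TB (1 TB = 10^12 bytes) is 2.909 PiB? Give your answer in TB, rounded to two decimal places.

3,275.24 TB

2.909 PiB = 2.909 × 2^50 bytes = 3,275,242,829,005,193.216 bytes
1 TB = 10^12 bytes = 1,000,000,000,000 bytes
3,275,242,829,005,193.216 / 1,000,000,000,000 = 3,275.24 TB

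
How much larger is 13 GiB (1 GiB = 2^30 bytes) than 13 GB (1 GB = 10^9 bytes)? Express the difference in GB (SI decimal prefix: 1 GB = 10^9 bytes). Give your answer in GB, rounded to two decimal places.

0.96 GB

13 GiB = 13 × 1,073,741,824 = 13,958,643,712 bytes
13 GB = 13 × 1,000,000,000 = 13,000,000,000 bytes
difference = 958,643,712 bytes
958,643,712 / 1,000,000,000 = 0.96 GB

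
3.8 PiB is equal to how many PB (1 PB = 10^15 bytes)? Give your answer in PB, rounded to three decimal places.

4.278 PB

3.8 PiB × 1,125,899,906,842,624 bytes/PiB = 4,278,419,646,001,971.2 bytes
1 PB = 10^15 bytes = 1,000,000,000,000,000 bytes
4,278,419,646,001,971.2 / 1,000,000,000,000,000 = 4.278 PB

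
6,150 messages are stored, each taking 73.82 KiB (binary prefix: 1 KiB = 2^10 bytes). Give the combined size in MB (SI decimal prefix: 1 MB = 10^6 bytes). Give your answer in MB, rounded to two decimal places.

Total = 6,150 × 73.82 KiB = 453,993 KiB
= 453,993 × 1,024 bytes = 464,888,832 bytes
1 MB = 1,000,000 bytes
464,888,832 / 1,000,000 = 464.89 MB

464.89 MB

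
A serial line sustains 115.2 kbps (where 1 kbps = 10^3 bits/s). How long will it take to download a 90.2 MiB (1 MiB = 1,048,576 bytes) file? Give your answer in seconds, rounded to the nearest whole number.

6,568 seconds

90.2 MiB = 94,581,555.2 bytes = 756,652,441.6 bits
115.2 kbps = 115,200 bits/s
time = 756,652,441.6 / 115,200 = 6,568 s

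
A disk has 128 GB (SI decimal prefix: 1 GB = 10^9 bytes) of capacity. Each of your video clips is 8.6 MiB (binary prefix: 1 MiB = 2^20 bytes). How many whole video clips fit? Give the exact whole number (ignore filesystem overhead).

14,194

Capacity: 128 GB = 128,000,000,000 bytes
Per item: 8.6 MiB = 9,017,753.6 bytes
⌊128,000,000,000 / 9,017,753.6⌋ = 14,194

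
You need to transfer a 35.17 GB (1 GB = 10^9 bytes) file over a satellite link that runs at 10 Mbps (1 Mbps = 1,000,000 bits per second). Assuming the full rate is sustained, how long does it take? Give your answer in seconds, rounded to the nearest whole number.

35.17 GB = 35,170,000,000 bytes = 281,360,000,000 bits
10 Mbps = 10,000,000 bits/s
time = 281,360,000,000 / 10,000,000 = 28,136 s

28,136 seconds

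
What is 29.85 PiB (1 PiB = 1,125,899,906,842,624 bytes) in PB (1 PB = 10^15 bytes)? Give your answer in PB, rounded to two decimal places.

29.85 PiB × 1,125,899,906,842,624 bytes/PiB = 33,608,112,219,252,326.4 bytes
1 PB = 1,000,000,000,000,000 bytes
33,608,112,219,252,326.4 / 1,000,000,000,000,000 = 33.61 PB

33.61 PB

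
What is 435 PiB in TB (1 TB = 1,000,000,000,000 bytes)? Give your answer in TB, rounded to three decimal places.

489,766.459 TB

435 PiB = 435 × 2^50 bytes = 489,766,459,476,541,440 bytes
1 TB = 1,000,000,000,000 bytes
489,766,459,476,541,440 / 1,000,000,000,000 = 489,766.459 TB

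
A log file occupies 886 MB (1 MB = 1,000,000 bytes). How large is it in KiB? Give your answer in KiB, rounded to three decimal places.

865,234.375 KiB

886 MB = 886 × 10^6 bytes = 886,000,000 bytes
1 KiB = 2^10 bytes = 1,024 bytes
886,000,000 / 1,024 = 865,234.375 KiB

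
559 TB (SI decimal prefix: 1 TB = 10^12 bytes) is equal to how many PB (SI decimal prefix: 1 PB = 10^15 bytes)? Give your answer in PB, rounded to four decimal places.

559 TB = 559 × 10^12 bytes = 559,000,000,000,000 bytes
1 PB = 1,000,000,000,000,000 bytes
559,000,000,000,000 / 1,000,000,000,000,000 = 0.5590 PB

0.5590 PB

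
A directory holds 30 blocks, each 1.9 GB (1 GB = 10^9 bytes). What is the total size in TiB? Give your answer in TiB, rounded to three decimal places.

0.052 TiB

Total = 30 × 1.9 GB = 57 GB
= 57 × 1,000,000,000 bytes = 57,000,000,000 bytes
1 TiB = 1,099,511,627,776 bytes
57,000,000,000 / 1,099,511,627,776 = 0.052 TiB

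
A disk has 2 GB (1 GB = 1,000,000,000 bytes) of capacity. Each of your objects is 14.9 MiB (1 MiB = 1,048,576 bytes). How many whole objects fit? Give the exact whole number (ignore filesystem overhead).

Capacity: 2 GB = 2,000,000,000 bytes
Per item: 14.9 MiB = 15,623,782.4 bytes
⌊2,000,000,000 / 15,623,782.4⌋ = 128

128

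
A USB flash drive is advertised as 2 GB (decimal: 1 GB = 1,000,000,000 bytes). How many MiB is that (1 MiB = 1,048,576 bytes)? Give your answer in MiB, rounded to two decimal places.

2 GB × 1,000,000,000 bytes/GB = 2,000,000,000 bytes
1 MiB = 1,048,576 bytes
2,000,000,000 / 1,048,576 = 1,907.35 MiB

1,907.35 MiB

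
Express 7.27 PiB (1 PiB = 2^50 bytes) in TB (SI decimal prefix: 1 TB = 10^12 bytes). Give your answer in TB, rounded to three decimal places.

8,185.292 TB

7.27 PiB = 7.27 × 2^50 bytes = 8,185,292,322,745,876.48 bytes
1 TB = 10^12 bytes = 1,000,000,000,000 bytes
8,185,292,322,745,876.48 / 1,000,000,000,000 = 8,185.292 TB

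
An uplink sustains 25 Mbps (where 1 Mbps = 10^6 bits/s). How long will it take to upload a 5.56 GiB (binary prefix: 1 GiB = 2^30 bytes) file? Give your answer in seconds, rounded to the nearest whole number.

1,910 seconds

5.56 GiB = 5,970,004,541.44 bytes = 47,760,036,331.52 bits
25 Mbps = 25,000,000 bits/s
time = 47,760,036,331.52 / 25,000,000 = 1,910 s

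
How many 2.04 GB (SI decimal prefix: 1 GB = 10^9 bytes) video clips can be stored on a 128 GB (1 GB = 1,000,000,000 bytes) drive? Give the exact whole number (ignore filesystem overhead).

Capacity: 128 GB = 128,000,000,000 bytes
Per item: 2.04 GB = 2,040,000,000 bytes
⌊128,000,000,000 / 2,040,000,000⌋ = 62

62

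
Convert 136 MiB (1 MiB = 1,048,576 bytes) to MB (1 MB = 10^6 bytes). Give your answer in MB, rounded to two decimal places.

136 MiB = 136 × 2^20 bytes = 142,606,336 bytes
1 MB = 10^6 bytes = 1,000,000 bytes
142,606,336 / 1,000,000 = 142.61 MB

142.61 MB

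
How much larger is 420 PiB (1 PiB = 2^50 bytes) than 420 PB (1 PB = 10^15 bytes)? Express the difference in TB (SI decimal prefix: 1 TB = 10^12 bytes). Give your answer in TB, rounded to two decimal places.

420 PiB = 420 × 1,125,899,906,842,624 = 472,877,960,873,902,080 bytes
420 PB = 420 × 1,000,000,000,000,000 = 420,000,000,000,000,000 bytes
difference = 52,877,960,873,902,080 bytes
52,877,960,873,902,080 / 1,000,000,000,000 = 52,877.96 TB

52,877.96 TB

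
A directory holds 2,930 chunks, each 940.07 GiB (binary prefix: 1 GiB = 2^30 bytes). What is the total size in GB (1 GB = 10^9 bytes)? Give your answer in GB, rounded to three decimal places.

Total = 2,930 × 940.07 GiB = 2754405.1 GiB
= 2754405.1 × 1,073,741,824 bytes = 2,957,519,956,108,902.4 bytes
1 GB = 1,000,000,000 bytes
2,957,519,956,108,902.4 / 1,000,000,000 = 2,957,519.956 GB

2,957,519.956 GB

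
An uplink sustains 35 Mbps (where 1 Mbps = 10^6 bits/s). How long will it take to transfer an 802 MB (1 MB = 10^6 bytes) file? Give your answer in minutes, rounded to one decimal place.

3.1 minutes

802 MB = 802,000,000 bytes = 6,416,000,000 bits
35 Mbps = 35,000,000 bits/s
time = 6,416,000,000 / 35,000,000 = 183.31 s
183.31 s / 60 = 3.1 minutes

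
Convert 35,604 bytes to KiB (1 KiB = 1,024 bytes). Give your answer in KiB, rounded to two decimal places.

35,604 bytes given.
1 KiB = 1,024 bytes
35,604 / 1,024 = 34.77 KiB

34.77 KiB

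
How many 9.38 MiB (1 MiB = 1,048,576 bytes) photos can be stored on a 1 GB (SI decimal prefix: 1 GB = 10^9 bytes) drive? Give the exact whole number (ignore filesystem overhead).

Capacity: 1 GB = 1,000,000,000 bytes
Per item: 9.38 MiB = 9,835,642.88 bytes
⌊1,000,000,000 / 9,835,642.88⌋ = 101

101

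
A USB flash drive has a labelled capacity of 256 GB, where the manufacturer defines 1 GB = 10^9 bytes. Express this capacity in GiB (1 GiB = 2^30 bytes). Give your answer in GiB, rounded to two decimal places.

256 GB × 1,000,000,000 bytes/GB = 256,000,000,000 bytes
1 GiB = 1,073,741,824 bytes
256,000,000,000 / 1,073,741,824 = 238.42 GiB

238.42 GiB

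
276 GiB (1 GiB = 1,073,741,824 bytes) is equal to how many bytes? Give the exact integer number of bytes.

296,352,743,424 bytes

276 × 1,073,741,824 = 296,352,743,424 bytes  (1 GiB = 2^30 bytes)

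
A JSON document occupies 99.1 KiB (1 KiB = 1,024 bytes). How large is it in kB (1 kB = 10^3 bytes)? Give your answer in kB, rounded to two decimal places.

101.48 kB

99.1 KiB = 99.1 × 2^10 bytes = 101,478.4 bytes
1 kB = 1,000 bytes
101,478.4 / 1,000 = 101.48 kB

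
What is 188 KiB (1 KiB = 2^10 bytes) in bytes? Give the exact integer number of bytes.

192,512 bytes

188 × 1,024 = 192,512 bytes  (1 KiB = 2^10 bytes)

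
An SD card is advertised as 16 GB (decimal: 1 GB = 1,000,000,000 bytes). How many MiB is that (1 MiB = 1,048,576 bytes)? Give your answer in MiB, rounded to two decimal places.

15,258.79 MiB

16 GB = 16 × 10^9 bytes = 16,000,000,000 bytes
1 MiB = 1,048,576 bytes
16,000,000,000 / 1,048,576 = 15,258.79 MiB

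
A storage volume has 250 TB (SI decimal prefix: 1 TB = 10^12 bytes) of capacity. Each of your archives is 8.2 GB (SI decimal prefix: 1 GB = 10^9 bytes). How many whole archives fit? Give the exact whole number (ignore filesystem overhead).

30,487

Capacity: 250 TB = 250,000,000,000,000 bytes
Per item: 8.2 GB = 8,200,000,000 bytes
⌊250,000,000,000,000 / 8,200,000,000⌋ = 30,487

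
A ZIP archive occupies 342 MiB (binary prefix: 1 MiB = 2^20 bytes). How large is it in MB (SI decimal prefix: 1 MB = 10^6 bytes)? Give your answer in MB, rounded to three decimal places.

342 MiB × 1,048,576 bytes/MiB = 358,612,992 bytes
1 MB = 1,000,000 bytes
358,612,992 / 1,000,000 = 358.613 MB

358.613 MB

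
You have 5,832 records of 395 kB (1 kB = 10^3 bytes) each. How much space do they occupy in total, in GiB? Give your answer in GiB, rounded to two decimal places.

Total = 5,832 × 395 kB = 2,303,640 kB
= 2,303,640 × 1,000 bytes = 2,303,640,000 bytes
1 GiB = 1,073,741,824 bytes
2,303,640,000 / 1,073,741,824 = 2.15 GiB

2.15 GiB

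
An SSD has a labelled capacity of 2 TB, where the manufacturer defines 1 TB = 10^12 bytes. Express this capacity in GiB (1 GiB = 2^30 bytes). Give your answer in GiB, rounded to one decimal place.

1,862.6 GiB

2 TB = 2 × 10^12 bytes = 2,000,000,000,000 bytes
1 GiB = 2^30 bytes = 1,073,741,824 bytes
2,000,000,000,000 / 1,073,741,824 = 1,862.6 GiB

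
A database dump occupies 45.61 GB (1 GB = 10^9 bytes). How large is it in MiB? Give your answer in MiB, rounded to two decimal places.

45.61 GB = 45.61 × 10^9 bytes = 45,610,000,000 bytes
1 MiB = 1,048,576 bytes
45,610,000,000 / 1,048,576 = 43,497.09 MiB

43,497.09 MiB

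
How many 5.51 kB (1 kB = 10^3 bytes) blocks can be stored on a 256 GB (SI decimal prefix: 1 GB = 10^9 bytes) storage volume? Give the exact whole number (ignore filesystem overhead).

46,460,980

Capacity: 256 GB = 256,000,000,000 bytes
Per item: 5.51 kB = 5,510 bytes
⌊256,000,000,000 / 5,510⌋ = 46,460,980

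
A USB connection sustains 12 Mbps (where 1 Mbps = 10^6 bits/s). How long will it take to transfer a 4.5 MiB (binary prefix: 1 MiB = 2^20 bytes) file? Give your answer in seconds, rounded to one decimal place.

4.5 MiB = 4,718,592 bytes = 37,748,736 bits
12 Mbps = 12,000,000 bits/s
time = 37,748,736 / 12,000,000 = 3.1 s

3.1 seconds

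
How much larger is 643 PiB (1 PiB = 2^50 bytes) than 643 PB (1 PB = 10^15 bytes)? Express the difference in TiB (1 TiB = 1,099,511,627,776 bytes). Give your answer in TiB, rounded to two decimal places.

643 PiB = 643 × 1,125,899,906,842,624 = 723,953,640,099,807,232 bytes
643 PB = 643 × 1,000,000,000,000,000 = 643,000,000,000,000,000 bytes
difference = 80,953,640,099,807,232 bytes
80,953,640,099,807,232 / 1,099,511,627,776 = 73,626.91 TiB

73,626.91 TiB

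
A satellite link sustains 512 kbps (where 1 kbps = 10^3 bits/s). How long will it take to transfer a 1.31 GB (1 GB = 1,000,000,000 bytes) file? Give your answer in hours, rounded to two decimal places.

5.69 hours

1.31 GB = 1,310,000,000 bytes = 10,480,000,000 bits
512 kbps = 512,000 bits/s
time = 10,480,000,000 / 512,000 = 20,468.7500 s
20,468.7500 s / 3600 = 5.69 hours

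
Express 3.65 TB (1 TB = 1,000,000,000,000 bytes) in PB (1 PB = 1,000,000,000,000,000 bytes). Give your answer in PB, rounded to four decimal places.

0.0037 PB

3.65 TB × 1,000,000,000,000 bytes/TB = 3,650,000,000,000 bytes
1 PB = 1,000,000,000,000,000 bytes
3,650,000,000,000 / 1,000,000,000,000,000 = 0.0037 PB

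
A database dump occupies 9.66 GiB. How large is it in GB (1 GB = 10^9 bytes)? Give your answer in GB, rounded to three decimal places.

10.372 GB

9.66 GiB = 9.66 × 2^30 bytes = 10,372,346,019.84 bytes
1 GB = 10^9 bytes = 1,000,000,000 bytes
10,372,346,019.84 / 1,000,000,000 = 10.372 GB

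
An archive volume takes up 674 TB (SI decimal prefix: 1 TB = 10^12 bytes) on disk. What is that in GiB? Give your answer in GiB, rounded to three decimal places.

627,711.415 GiB

674 TB = 674 × 10^12 bytes = 674,000,000,000,000 bytes
1 GiB = 2^30 bytes = 1,073,741,824 bytes
674,000,000,000,000 / 1,073,741,824 = 627,711.415 GiB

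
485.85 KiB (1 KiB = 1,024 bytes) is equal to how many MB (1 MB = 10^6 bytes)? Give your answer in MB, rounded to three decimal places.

485.85 KiB × 1,024 bytes/KiB = 497,510.4 bytes
1 MB = 10^6 bytes = 1,000,000 bytes
497,510.4 / 1,000,000 = 0.498 MB

0.498 MB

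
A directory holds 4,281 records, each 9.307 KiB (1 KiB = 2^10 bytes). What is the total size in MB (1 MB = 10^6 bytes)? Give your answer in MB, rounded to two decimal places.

Total = 4,281 × 9.307 KiB = 39843.267 KiB
= 39843.267 × 1,024 bytes = 40,799,505.408 bytes
1 MB = 1,000,000 bytes
40,799,505.408 / 1,000,000 = 40.80 MB

40.80 MB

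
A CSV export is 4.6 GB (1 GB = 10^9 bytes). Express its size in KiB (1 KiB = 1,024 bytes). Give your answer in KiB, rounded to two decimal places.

4.6 GB = 4.6 × 10^9 bytes = 4,600,000,000 bytes
1 KiB = 1,024 bytes
4,600,000,000 / 1,024 = 4,492,187.50 KiB

4,492,187.50 KiB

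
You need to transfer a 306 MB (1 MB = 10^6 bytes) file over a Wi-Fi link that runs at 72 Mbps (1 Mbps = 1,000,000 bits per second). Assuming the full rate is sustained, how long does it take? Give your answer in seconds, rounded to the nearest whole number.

306 MB = 306,000,000 bytes = 2,448,000,000 bits
72 Mbps = 72,000,000 bits/s
time = 2,448,000,000 / 72,000,000 = 34 s

34 seconds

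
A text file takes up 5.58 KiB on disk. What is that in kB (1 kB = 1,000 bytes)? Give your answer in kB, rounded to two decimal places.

5.58 KiB = 5.58 × 2^10 bytes = 5,713.92 bytes
1 kB = 1,000 bytes
5,713.92 / 1,000 = 5.71 kB

5.71 kB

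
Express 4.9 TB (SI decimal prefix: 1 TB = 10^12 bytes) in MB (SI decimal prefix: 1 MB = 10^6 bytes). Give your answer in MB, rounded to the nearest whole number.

4.9 TB = 4.9 × 10^12 bytes = 4,900,000,000,000 bytes
1 MB = 1,000,000 bytes
4,900,000,000,000 / 1,000,000 = 4,900,000 MB

4,900,000 MB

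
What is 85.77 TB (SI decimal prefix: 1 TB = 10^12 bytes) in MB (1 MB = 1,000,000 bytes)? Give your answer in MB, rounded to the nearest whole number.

85,770,000 MB

85.77 TB = 85.77 × 10^12 bytes = 85,770,000,000,000 bytes
1 MB = 10^6 bytes = 1,000,000 bytes
85,770,000,000,000 / 1,000,000 = 85,770,000 MB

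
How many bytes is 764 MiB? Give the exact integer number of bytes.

801,112,064 bytes

764 × 1,048,576 = 801,112,064 bytes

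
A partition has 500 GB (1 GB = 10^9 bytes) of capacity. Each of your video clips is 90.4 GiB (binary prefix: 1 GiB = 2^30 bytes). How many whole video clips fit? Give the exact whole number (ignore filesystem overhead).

Capacity: 500 GB = 500,000,000,000 bytes
Per item: 90.4 GiB = 97,066,260,889.6 bytes
⌊500,000,000,000 / 97,066,260,889.6⌋ = 5

5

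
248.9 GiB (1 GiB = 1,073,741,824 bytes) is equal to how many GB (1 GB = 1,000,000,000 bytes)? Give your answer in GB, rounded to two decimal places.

248.9 GiB = 248.9 × 2^30 bytes = 267,254,339,993.6 bytes
1 GB = 1,000,000,000 bytes
267,254,339,993.6 / 1,000,000,000 = 267.25 GB

267.25 GB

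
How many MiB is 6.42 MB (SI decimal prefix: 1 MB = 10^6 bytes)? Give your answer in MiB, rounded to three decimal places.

6.42 MB × 1,000,000 bytes/MB = 6,420,000 bytes
1 MiB = 1,048,576 bytes
6,420,000 / 1,048,576 = 6.123 MiB

6.123 MiB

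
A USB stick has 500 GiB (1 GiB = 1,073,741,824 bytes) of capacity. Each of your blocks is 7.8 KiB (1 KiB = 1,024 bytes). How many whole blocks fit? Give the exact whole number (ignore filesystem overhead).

67,216,410

Capacity: 500 GiB = 536,870,912,000 bytes
Per item: 7.8 KiB = 7,987.2 bytes
⌊536,870,912,000 / 7,987.2⌋ = 67,216,410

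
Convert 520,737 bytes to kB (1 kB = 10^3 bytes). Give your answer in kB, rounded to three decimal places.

520,737 bytes given.
1 kB = 10^3 bytes = 1,000 bytes
520,737 / 1,000 = 520.737 kB

520.737 kB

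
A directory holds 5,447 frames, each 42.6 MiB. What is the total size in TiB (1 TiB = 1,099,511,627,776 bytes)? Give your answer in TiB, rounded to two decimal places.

0.22 TiB

Total = 5,447 × 42.6 MiB = 232042.2 MiB
= 232042.2 × 1,048,576 bytes = 243,313,881,907.2 bytes
1 TiB = 1,099,511,627,776 bytes
243,313,881,907.2 / 1,099,511,627,776 = 0.22 TiB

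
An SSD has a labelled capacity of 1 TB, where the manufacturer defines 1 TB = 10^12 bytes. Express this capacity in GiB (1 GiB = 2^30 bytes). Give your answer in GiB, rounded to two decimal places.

1 TB = 1 × 10^12 bytes = 1,000,000,000,000 bytes
1 GiB = 1,073,741,824 bytes
1,000,000,000,000 / 1,073,741,824 = 931.32 GiB

931.32 GiB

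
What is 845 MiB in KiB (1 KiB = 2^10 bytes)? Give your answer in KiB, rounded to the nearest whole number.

865,280 KiB

845 MiB × 1,048,576 bytes/MiB = 886,046,720 bytes
1 KiB = 2^10 bytes = 1,024 bytes
886,046,720 / 1,024 = 865,280 KiB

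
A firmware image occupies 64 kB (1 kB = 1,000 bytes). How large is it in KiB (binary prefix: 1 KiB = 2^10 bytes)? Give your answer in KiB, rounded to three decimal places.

62.500 KiB

64 kB = 64 × 10^3 bytes = 64,000 bytes
1 KiB = 1,024 bytes
64,000 / 1,024 = 62.500 KiB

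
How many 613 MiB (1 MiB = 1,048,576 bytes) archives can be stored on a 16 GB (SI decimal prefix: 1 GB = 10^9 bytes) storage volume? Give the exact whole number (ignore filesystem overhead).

24

Capacity: 16 GB = 16,000,000,000 bytes
Per item: 613 MiB = 642,777,088 bytes
⌊16,000,000,000 / 642,777,088⌋ = 24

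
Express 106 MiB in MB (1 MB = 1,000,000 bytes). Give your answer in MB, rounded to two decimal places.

106 MiB = 106 × 2^20 bytes = 111,149,056 bytes
1 MB = 10^6 bytes = 1,000,000 bytes
111,149,056 / 1,000,000 = 111.15 MB

111.15 MB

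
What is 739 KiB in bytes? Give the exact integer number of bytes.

756,736 bytes

739 × 1,024 = 756,736 bytes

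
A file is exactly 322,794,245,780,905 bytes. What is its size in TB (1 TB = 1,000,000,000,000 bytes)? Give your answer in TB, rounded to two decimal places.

322.79 TB

322,794,245,780,905 bytes given.
1 TB = 1,000,000,000,000 bytes
322,794,245,780,905 / 1,000,000,000,000 = 322.79 TB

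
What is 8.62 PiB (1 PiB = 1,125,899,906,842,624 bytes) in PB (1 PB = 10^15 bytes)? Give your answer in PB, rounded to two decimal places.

9.71 PB

8.62 PiB = 8.62 × 2^50 bytes = 9,705,257,196,983,418.88 bytes
1 PB = 1,000,000,000,000,000 bytes
9,705,257,196,983,418.88 / 1,000,000,000,000,000 = 9.71 PB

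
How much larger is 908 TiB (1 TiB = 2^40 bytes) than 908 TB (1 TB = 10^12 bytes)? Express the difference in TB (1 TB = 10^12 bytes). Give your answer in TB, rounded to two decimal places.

908 TiB = 908 × 1,099,511,627,776 = 998,356,558,020,608 bytes
908 TB = 908 × 1,000,000,000,000 = 908,000,000,000,000 bytes
difference = 90,356,558,020,608 bytes
90,356,558,020,608 / 1,000,000,000,000 = 90.36 TB

90.36 TB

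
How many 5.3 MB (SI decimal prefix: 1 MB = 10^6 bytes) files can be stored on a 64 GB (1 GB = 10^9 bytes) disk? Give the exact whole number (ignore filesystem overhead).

12,075

Capacity: 64 GB = 64,000,000,000 bytes
Per item: 5.3 MB = 5,300,000 bytes
⌊64,000,000,000 / 5,300,000⌋ = 12,075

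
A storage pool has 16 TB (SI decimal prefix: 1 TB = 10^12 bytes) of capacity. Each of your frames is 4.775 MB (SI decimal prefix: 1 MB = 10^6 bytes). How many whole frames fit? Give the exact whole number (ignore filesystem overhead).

3,350,785

Capacity: 16 TB = 16,000,000,000,000 bytes
Per item: 4.775 MB = 4,775,000 bytes
⌊16,000,000,000,000 / 4,775,000⌋ = 3,350,785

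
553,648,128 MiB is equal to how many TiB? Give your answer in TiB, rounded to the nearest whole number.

553,648,128 MiB × 1,048,576 bytes/MiB = 580,542,139,465,728 bytes
1 TiB = 2^40 bytes = 1,099,511,627,776 bytes
580,542,139,465,728 / 1,099,511,627,776 = 528 TiB

528 TiB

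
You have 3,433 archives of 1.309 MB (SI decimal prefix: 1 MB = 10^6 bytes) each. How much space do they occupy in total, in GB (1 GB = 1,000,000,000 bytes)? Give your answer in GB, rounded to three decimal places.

4.494 GB

Total = 3,433 × 1.309 MB = 4493.797 MB
= 4493.797 × 1,000,000 bytes = 4,493,797,000 bytes
1 GB = 1,000,000,000 bytes
4,493,797,000 / 1,000,000,000 = 4.494 GB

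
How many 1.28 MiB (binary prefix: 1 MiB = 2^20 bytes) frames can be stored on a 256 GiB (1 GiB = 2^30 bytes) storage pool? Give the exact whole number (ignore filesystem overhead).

Capacity: 256 GiB = 274,877,906,944 bytes
Per item: 1.28 MiB = 1,342,177.28 bytes
⌊274,877,906,944 / 1,342,177.28⌋ = 204,800

204,800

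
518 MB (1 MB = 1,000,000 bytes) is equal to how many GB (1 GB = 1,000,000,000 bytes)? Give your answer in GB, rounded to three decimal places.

0.518 GB

518 MB = 518 × 10^6 bytes = 518,000,000 bytes
1 GB = 1,000,000,000 bytes
518,000,000 / 1,000,000,000 = 0.518 GB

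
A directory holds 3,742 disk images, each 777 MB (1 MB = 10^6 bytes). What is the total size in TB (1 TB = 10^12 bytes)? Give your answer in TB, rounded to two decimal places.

2.91 TB

Total = 3,742 × 777 MB = 2,907,534 MB
= 2,907,534 × 1,000,000 bytes = 2,907,534,000,000 bytes
1 TB = 1,000,000,000,000 bytes
2,907,534,000,000 / 1,000,000,000,000 = 2.91 TB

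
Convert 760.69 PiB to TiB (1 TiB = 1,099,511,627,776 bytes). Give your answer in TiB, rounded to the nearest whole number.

760.69 PiB = 760.69 × 2^50 bytes = 856,460,800,136,115,650.56 bytes
1 TiB = 1,099,511,627,776 bytes
856,460,800,136,115,650.56 / 1,099,511,627,776 = 778,947 TiB

778,947 TiB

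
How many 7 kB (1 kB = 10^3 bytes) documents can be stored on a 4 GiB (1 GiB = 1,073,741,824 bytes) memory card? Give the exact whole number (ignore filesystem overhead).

613,566

Capacity: 4 GiB = 4,294,967,296 bytes
Per item: 7 kB = 7,000 bytes
⌊4,294,967,296 / 7,000⌋ = 613,566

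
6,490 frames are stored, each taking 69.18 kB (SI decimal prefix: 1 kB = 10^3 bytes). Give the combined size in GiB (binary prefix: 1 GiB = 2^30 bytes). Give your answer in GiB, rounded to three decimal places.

Total = 6,490 × 69.18 kB = 448978.2 kB
= 448978.2 × 1,000 bytes = 448,978,200 bytes
1 GiB = 1,073,741,824 bytes
448,978,200 / 1,073,741,824 = 0.418 GiB

0.418 GiB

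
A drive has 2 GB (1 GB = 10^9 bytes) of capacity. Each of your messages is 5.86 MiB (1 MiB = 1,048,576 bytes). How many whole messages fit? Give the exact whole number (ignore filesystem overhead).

325

Capacity: 2 GB = 2,000,000,000 bytes
Per item: 5.86 MiB = 6,144,655.36 bytes
⌊2,000,000,000 / 6,144,655.36⌋ = 325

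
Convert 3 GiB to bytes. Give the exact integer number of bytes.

3,221,225,472 bytes

3 × 1,073,741,824 = 3,221,225,472 bytes  (1 GiB = 2^30 bytes)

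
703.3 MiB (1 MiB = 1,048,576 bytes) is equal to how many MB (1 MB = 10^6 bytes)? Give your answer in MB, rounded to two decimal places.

703.3 MiB × 1,048,576 bytes/MiB = 737,463,500.8 bytes
1 MB = 1,000,000 bytes
737,463,500.8 / 1,000,000 = 737.46 MB

737.46 MB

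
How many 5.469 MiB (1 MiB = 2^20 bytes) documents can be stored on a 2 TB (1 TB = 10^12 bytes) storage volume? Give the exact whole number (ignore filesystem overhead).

348,756

Capacity: 2 TB = 2,000,000,000,000 bytes
Per item: 5.469 MiB = 5,734,662.144 bytes
⌊2,000,000,000,000 / 5,734,662.144⌋ = 348,756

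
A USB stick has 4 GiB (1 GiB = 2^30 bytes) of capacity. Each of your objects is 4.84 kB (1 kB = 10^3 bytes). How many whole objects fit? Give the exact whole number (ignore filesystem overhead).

Capacity: 4 GiB = 4,294,967,296 bytes
Per item: 4.84 kB = 4,840 bytes
⌊4,294,967,296 / 4,840⌋ = 887,389

887,389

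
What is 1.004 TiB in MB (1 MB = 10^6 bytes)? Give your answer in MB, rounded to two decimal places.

1,103,909.67 MB

1.004 TiB = 1.004 × 2^40 bytes = 1,103,909,674,287.104 bytes
1 MB = 10^6 bytes = 1,000,000 bytes
1,103,909,674,287.104 / 1,000,000 = 1,103,909.67 MB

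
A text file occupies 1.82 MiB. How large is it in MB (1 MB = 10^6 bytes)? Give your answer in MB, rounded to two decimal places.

1.91 MB

1.82 MiB = 1.82 × 2^20 bytes = 1,908,408.32 bytes
1 MB = 1,000,000 bytes
1,908,408.32 / 1,000,000 = 1.91 MB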